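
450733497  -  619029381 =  - 168295884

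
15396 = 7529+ 7867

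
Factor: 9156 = 2^2 * 3^1* 7^1*109^1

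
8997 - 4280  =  4717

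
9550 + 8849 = 18399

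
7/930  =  7/930 = 0.01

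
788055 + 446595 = 1234650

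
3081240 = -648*( - 4755 ) 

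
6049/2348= 2+1353/2348 = 2.58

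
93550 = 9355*10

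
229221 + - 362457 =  - 133236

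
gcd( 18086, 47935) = 1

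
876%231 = 183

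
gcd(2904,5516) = 4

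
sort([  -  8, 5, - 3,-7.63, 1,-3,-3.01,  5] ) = [ - 8 ,-7.63, - 3.01 , - 3, - 3,1, 5,5] 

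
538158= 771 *698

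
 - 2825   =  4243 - 7068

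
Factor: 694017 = 3^2*59^1 * 1307^1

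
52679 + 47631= 100310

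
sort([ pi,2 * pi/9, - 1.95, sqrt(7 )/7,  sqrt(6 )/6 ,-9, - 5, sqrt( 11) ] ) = [ - 9 , - 5, - 1.95, sqrt( 7)/7,sqrt(6 ) /6, 2 * pi/9, pi,  sqrt(11)] 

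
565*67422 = 38093430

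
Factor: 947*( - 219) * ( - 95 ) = 19702335 = 3^1*5^1*19^1*73^1*947^1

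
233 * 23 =5359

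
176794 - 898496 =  - 721702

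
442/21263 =442/21263  =  0.02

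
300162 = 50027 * 6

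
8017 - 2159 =5858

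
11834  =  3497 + 8337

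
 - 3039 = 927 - 3966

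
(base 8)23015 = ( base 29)bgq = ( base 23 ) i9c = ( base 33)8v6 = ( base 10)9741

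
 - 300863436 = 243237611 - 544101047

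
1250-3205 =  - 1955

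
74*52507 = 3885518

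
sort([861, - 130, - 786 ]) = [ - 786,-130,861]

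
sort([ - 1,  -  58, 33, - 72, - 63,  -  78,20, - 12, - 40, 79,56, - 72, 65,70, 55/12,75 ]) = [  -  78, - 72,- 72, - 63, - 58,-40, - 12, - 1,55/12,20,33, 56, 65,70,75,  79]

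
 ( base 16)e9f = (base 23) 71H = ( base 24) 6bn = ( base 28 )4lj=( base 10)3743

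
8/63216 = 1/7902 = 0.00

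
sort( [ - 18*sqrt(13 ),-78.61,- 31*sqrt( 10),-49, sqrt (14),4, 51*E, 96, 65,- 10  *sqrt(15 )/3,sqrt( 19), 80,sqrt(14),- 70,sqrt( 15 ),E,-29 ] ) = [ - 31*sqrt ( 10 ), - 78.61,-70,- 18 * sqrt( 13 ), - 49, - 29, - 10*sqrt( 15 )/3, E , sqrt( 14 ), sqrt( 14),sqrt( 15 ),  4, sqrt( 19 ), 65 , 80, 96, 51*E] 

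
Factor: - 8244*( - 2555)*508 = 10700217360 =2^4*3^2*5^1*7^1*73^1* 127^1*229^1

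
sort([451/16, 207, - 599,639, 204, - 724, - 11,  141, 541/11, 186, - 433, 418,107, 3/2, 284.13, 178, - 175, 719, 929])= [-724, - 599, - 433, - 175,  -  11,3/2,451/16,541/11, 107, 141,178, 186, 204,207, 284.13, 418,639, 719,929] 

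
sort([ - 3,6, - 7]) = [- 7, - 3,6 ]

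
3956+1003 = 4959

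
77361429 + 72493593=149855022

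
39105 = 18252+20853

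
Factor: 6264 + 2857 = 9121 = 7^1 * 1303^1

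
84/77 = 1 + 1/11 = 1.09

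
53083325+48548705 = 101632030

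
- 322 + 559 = 237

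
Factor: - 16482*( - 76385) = 2^1*3^1 * 5^1*41^1*67^1*15277^1=1258977570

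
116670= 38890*3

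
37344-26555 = 10789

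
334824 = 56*5979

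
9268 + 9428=18696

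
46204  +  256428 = 302632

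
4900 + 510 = 5410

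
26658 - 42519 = - 15861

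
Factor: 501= 3^1*167^1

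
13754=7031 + 6723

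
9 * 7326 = 65934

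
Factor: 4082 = 2^1*13^1*157^1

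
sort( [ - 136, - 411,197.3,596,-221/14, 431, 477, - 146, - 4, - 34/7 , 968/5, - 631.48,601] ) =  [ - 631.48, - 411, - 146, - 136, - 221/14, - 34/7, - 4,968/5, 197.3,431, 477,596,601]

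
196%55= 31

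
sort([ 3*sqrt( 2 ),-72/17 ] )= [ - 72/17,3*sqrt( 2) ] 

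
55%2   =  1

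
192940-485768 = - 292828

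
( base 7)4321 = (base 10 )1534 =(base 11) 1175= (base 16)5fe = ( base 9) 2084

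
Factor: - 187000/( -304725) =440/717 = 2^3*3^ ( - 1)*5^1*11^1*239^( - 1) 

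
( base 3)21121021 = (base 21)CBJ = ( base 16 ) 15a6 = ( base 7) 22105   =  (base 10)5542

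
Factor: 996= 2^2*3^1 * 83^1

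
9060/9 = 3020/3 = 1006.67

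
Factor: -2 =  - 2^1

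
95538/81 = 1179 + 13/27 = 1179.48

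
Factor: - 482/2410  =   - 1/5 = -5^( - 1 ) 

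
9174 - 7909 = 1265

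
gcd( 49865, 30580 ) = 5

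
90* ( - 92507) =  - 8325630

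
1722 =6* 287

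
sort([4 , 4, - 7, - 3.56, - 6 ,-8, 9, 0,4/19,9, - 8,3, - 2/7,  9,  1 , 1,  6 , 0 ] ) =[ - 8, - 8,-7,-6, - 3.56,-2/7, 0, 0, 4/19, 1, 1,  3, 4,4, 6, 9,  9, 9]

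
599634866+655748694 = 1255383560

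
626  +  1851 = 2477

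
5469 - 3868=1601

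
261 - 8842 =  - 8581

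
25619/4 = 25619/4 = 6404.75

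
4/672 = 1/168 = 0.01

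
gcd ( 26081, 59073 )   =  1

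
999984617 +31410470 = 1031395087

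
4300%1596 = 1108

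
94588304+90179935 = 184768239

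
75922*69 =5238618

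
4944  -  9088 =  - 4144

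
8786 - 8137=649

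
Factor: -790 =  -2^1*5^1*79^1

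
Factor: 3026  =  2^1*17^1*89^1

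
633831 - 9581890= - 8948059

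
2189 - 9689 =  - 7500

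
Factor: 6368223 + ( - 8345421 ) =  - 1977198 = - 2^1*3^1 * 329533^1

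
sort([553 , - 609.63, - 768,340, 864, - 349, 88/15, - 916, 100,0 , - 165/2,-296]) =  [ - 916, - 768, - 609.63, - 349, - 296, - 165/2,0,88/15, 100, 340,553, 864] 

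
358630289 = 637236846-278606557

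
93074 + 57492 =150566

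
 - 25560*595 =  - 15208200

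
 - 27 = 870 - 897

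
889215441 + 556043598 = 1445259039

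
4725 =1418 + 3307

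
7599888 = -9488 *( - 801) 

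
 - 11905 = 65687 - 77592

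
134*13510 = 1810340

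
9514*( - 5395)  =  - 51328030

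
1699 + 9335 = 11034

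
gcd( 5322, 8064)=6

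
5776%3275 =2501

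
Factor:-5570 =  - 2^1*5^1  *557^1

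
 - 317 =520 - 837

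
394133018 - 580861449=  - 186728431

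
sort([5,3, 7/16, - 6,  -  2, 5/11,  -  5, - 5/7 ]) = [  -  6, - 5, - 2, - 5/7,7/16, 5/11, 3, 5 ] 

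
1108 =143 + 965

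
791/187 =791/187 =4.23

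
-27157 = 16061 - 43218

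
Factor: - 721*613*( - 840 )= 371257320 = 2^3*3^1*5^1*7^2*103^1*613^1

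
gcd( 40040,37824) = 8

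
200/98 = 100/49 = 2.04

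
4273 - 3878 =395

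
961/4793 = 961/4793  =  0.20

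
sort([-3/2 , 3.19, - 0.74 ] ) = [ - 3/2, - 0.74 , 3.19 ]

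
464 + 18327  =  18791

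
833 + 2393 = 3226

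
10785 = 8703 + 2082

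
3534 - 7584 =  - 4050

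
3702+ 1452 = 5154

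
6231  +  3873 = 10104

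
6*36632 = 219792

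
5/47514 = 5/47514 = 0.00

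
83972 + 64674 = 148646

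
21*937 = 19677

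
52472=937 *56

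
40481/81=40481/81 = 499.77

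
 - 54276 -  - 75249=20973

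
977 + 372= 1349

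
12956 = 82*158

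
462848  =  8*57856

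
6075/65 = 93 + 6/13 = 93.46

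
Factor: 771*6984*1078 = 5804667792 = 2^4*3^3 * 7^2*11^1 * 97^1*257^1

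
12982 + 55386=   68368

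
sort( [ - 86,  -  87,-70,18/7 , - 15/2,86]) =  [ - 87, - 86, -70, - 15/2 , 18/7, 86]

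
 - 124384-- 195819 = 71435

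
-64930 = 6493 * ( - 10)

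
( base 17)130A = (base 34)50a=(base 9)7843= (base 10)5790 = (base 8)13236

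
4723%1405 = 508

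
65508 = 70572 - 5064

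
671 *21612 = 14501652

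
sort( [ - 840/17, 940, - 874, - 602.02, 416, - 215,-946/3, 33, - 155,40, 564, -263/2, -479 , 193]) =[- 874, - 602.02 , - 479, - 946/3, - 215,  -  155,-263/2, - 840/17  ,  33, 40, 193,  416,564, 940]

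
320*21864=6996480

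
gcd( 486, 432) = 54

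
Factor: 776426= 2^1*7^1*31^1*1789^1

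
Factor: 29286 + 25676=2^1*27481^1 = 54962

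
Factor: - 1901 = -1901^1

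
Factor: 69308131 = 23^1*43^1 * 70079^1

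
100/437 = 100/437 = 0.23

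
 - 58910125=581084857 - 639994982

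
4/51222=2/25611 = 0.00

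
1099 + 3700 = 4799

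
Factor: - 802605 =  - 3^1 * 5^1*53507^1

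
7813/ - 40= - 196 + 27/40 = - 195.32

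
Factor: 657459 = 3^2 * 11^1*29^1*229^1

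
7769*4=31076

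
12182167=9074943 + 3107224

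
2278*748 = 1703944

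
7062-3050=4012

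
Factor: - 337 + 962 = 5^4 = 625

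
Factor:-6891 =  -  3^1*2297^1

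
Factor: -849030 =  -2^1*3^1*5^1* 7^1*13^1*311^1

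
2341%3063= 2341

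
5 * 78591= 392955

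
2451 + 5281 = 7732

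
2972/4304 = 743/1076 = 0.69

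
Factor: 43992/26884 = 18/11 = 2^1 * 3^2*11^(-1 )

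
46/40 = 1 + 3/20 = 1.15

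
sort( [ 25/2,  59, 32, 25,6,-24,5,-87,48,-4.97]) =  [  -  87,-24,-4.97, 5,6, 25/2,25,32,48, 59] 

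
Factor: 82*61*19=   95038 = 2^1*19^1*41^1*61^1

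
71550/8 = 8943 + 3/4 = 8943.75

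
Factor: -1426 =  - 2^1*23^1*31^1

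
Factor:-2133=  - 3^3*79^1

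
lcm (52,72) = 936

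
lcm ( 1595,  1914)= 9570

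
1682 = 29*58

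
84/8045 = 84/8045 = 0.01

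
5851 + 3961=9812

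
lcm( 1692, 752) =6768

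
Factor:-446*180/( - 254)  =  40140/127 = 2^2*3^2*5^1*127^( - 1 )*223^1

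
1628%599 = 430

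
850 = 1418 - 568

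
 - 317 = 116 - 433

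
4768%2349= 70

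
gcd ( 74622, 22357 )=1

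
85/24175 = 17/4835 =0.00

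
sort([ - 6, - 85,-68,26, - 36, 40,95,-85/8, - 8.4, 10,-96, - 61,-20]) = [  -  96, - 85, - 68, - 61, - 36, - 20 , - 85/8, - 8.4,-6,10,26 , 40, 95 ]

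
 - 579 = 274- 853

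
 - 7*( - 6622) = 46354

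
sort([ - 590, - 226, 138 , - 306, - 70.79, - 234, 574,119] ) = [-590, - 306,-234, - 226, - 70.79, 119,  138 , 574]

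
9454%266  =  144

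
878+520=1398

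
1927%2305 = 1927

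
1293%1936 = 1293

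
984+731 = 1715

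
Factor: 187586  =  2^1*7^1*13399^1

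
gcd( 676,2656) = 4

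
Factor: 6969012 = 2^2*3^1*83^1*6997^1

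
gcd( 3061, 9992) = 1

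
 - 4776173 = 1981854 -6758027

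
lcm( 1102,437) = 25346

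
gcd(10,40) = 10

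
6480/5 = 1296=1296.00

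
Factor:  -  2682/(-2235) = 2^1*3^1*5^(- 1) = 6/5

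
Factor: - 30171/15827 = - 3^1 * 7^( - 2)*17^(-1 ) * 19^(-1 ) * 89^1*113^1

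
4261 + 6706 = 10967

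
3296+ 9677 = 12973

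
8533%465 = 163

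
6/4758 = 1/793 = 0.00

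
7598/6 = 1266 + 1/3=1266.33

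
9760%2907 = 1039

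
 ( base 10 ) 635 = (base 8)1173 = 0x27B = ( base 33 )j8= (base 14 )335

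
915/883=1 + 32/883= 1.04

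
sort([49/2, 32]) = [49/2, 32] 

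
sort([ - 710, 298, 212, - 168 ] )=[ - 710, - 168 , 212, 298]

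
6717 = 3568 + 3149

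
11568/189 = 3856/63= 61.21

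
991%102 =73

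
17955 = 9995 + 7960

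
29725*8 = 237800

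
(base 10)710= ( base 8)1306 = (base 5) 10320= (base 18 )238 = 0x2C6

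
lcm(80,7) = 560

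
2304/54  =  128/3 = 42.67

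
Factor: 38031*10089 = 383694759 = 3^3*7^1*19^1 * 59^1*1811^1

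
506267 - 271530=234737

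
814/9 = 814/9 = 90.44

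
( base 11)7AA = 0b1111000111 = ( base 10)967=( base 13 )595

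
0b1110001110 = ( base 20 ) 25a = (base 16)38E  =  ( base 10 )910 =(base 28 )14E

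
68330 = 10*6833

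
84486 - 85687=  - 1201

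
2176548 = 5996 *363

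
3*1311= 3933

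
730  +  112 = 842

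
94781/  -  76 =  - 1248  +  67/76 = - 1247.12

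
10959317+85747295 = 96706612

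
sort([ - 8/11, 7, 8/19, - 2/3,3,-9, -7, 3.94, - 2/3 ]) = [ - 9, - 7 , - 8/11, - 2/3, - 2/3, 8/19, 3,3.94,7]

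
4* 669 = 2676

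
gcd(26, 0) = 26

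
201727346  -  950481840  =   - 748754494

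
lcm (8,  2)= 8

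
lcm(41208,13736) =41208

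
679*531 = 360549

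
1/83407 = 1/83407 = 0.00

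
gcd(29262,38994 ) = 6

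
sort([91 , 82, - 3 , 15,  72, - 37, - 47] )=[ - 47, - 37, - 3,15, 72,  82,91]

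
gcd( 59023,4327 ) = 1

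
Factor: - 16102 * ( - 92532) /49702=2^2*3^1*11^1*83^1 * 97^1*701^1*24851^( - 1 ) = 744975132/24851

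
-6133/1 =-6133 =- 6133.00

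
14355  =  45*319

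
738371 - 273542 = 464829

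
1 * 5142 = 5142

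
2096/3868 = 524/967 = 0.54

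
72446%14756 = 13422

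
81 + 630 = 711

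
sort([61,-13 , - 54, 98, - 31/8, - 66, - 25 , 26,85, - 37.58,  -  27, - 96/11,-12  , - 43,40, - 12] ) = [ - 66, - 54, - 43,  -  37.58,-27,-25,-13 ,  -  12, - 12, - 96/11,-31/8,26,40,61, 85, 98 ] 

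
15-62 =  - 47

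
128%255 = 128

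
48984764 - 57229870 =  - 8245106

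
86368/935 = 92 + 348/935 = 92.37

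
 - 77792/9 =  -77792/9 = - 8643.56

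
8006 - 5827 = 2179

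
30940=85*364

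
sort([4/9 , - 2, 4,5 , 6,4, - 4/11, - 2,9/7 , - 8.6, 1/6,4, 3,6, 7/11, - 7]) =[ - 8.6,  -  7, - 2, - 2, - 4/11, 1/6, 4/9,7/11 , 9/7,3,  4,4,  4, 5,6,6]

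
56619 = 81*699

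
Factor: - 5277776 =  - 2^4*7^1 * 47123^1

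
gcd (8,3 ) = 1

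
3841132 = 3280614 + 560518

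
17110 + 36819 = 53929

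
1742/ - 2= - 871/1 = - 871.00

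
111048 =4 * 27762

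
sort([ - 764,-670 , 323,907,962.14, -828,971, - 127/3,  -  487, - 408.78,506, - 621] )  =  [ - 828,-764, - 670, -621,  -  487, - 408.78,-127/3,323,506, 907, 962.14,971 ] 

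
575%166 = 77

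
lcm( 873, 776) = 6984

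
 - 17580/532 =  - 4395/133 = - 33.05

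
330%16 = 10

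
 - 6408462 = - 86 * 74517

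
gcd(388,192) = 4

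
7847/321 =7847/321=24.45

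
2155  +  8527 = 10682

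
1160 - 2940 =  - 1780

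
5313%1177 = 605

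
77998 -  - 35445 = 113443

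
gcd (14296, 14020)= 4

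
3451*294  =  1014594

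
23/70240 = 23/70240 = 0.00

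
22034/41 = 22034/41 = 537.41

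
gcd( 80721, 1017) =9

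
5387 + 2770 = 8157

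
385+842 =1227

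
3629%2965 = 664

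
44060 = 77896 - 33836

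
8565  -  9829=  - 1264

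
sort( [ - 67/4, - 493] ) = [ - 493, - 67/4 ] 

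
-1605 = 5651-7256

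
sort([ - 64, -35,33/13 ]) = [ - 64 , - 35,33/13]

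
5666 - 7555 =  - 1889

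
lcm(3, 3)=3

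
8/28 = 2/7 = 0.29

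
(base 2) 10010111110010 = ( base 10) 9714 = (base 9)14283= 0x25F2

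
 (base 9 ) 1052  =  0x308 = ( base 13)479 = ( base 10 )776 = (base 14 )3d6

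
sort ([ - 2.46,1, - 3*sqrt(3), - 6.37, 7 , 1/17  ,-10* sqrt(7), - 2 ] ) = [  -  10*sqrt( 7), - 6.37 , - 3 *sqrt(  3), - 2.46, - 2, 1/17, 1 , 7 ] 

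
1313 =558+755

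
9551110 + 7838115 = 17389225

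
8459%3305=1849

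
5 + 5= 10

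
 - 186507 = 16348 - 202855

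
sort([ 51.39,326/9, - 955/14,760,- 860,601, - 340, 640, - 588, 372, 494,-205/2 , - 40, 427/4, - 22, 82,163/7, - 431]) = [-860, - 588, - 431, - 340,-205/2  , - 955/14,-40, - 22, 163/7, 326/9, 51.39,  82, 427/4, 372, 494, 601, 640,760]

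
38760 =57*680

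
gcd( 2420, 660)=220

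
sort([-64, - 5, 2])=[ - 64, - 5,2]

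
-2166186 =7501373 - 9667559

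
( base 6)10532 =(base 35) 17q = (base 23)2j1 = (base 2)10111011000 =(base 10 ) 1496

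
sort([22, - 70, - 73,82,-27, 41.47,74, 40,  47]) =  [-73, - 70, - 27, 22, 40, 41.47,  47 , 74, 82] 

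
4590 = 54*85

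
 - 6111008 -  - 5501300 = - 609708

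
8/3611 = 8/3611 = 0.00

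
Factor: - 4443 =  - 3^1*1481^1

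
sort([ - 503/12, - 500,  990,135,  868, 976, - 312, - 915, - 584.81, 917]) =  [-915, - 584.81,-500 ,-312, - 503/12,  135,868,917,976, 990]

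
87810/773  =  87810/773 = 113.60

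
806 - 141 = 665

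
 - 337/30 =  - 12 + 23/30 = -11.23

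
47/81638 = 47/81638 = 0.00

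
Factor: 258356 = 2^2*7^1*9227^1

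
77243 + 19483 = 96726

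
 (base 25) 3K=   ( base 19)50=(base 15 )65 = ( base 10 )95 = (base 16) 5F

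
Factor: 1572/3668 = 3^1*7^( - 1 ) = 3/7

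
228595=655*349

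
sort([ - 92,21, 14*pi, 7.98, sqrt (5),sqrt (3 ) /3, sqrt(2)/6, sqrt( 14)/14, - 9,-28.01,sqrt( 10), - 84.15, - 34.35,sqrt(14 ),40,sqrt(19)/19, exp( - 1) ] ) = [-92 , - 84.15,- 34.35,-28.01, - 9 , sqrt(19)/19,  sqrt( 2 ) /6, sqrt( 14)/14,exp( - 1), sqrt( 3)/3,sqrt( 5),sqrt( 10),sqrt ( 14 ), 7.98,21,40, 14 * pi]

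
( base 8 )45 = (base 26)1B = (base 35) 12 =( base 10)37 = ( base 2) 100101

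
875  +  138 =1013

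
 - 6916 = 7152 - 14068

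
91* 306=27846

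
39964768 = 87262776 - 47298008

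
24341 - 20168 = 4173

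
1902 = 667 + 1235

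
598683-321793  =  276890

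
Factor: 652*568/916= 2^3* 71^1*163^1 * 229^(- 1 ) = 92584/229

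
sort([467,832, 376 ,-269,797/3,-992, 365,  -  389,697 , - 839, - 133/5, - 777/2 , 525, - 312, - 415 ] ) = [-992,-839,-415,-389, - 777/2, - 312, - 269, - 133/5 , 797/3, 365 , 376 , 467 , 525 , 697,832]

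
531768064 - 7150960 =524617104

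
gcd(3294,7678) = 2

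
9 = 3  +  6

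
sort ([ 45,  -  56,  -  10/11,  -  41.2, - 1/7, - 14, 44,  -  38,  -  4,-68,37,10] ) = [ - 68, - 56, - 41.2, - 38, - 14, - 4,  -  10/11,  -  1/7  ,  10,37, 44,  45]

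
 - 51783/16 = -3237 + 9/16 = - 3236.44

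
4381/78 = 337/6 = 56.17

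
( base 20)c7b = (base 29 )5pl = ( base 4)1031113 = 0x1357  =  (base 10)4951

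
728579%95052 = 63215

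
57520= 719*80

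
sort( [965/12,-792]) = [ - 792,965/12]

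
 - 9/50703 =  - 1+ 16898/16901 = - 0.00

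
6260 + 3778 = 10038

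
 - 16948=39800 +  - 56748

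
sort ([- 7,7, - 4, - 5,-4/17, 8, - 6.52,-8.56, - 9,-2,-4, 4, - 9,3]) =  [-9, - 9, - 8.56,-7, - 6.52, - 5, - 4 , - 4, - 2, - 4/17,3,4,7 , 8]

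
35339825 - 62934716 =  - 27594891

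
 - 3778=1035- 4813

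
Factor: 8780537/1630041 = 3^(  -  1) * 7^( - 1)*97^1*131^1*691^1*77621^ (-1 )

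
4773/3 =1591= 1591.00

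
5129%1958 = 1213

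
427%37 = 20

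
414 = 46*9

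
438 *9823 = 4302474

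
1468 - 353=1115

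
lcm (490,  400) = 19600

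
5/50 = 1/10 = 0.10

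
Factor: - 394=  - 2^1*197^1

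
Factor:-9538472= - 2^3*73^1*16333^1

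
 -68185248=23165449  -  91350697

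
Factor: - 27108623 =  - 73^2*5087^1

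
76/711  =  76/711=0.11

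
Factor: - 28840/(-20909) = 40/29=2^3*5^1*29^( - 1)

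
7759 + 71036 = 78795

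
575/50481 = 575/50481 = 0.01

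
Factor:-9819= - 3^2*1091^1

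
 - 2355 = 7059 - 9414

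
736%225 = 61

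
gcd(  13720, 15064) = 56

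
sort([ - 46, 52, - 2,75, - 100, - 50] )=[ - 100, - 50, - 46,-2 , 52 , 75 ]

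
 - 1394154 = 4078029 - 5472183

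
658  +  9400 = 10058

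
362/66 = 181/33=5.48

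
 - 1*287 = -287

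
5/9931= 5/9931 = 0.00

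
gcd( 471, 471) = 471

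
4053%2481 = 1572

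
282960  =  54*5240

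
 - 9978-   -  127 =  - 9851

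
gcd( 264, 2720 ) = 8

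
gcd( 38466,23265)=9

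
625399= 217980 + 407419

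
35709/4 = 35709/4 = 8927.25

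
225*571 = 128475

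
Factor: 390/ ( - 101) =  - 2^1*3^1  *5^1 * 13^1 * 101^(-1) 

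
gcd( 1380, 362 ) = 2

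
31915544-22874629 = 9040915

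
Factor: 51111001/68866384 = 2^ ( - 4 )*137^1 * 1153^ (-1)*3733^( - 1 )*373073^1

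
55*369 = 20295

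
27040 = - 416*( - 65)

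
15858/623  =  15858/623=25.45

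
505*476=240380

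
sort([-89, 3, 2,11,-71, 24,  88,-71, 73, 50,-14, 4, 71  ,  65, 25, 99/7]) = [ - 89,-71,-71, - 14, 2, 3 , 4,  11, 99/7,24, 25,50,65,  71, 73,  88]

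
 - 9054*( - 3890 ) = 35220060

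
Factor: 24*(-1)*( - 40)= 960= 2^6*3^1 * 5^1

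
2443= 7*349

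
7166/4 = 1791 + 1/2 =1791.50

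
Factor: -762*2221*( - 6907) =2^1*3^1* 127^1 *2221^1*6907^1 = 11689420614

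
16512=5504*3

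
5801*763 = 4426163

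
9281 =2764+6517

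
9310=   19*490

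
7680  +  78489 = 86169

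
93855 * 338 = 31722990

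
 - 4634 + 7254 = 2620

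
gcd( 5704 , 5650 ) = 2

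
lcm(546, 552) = 50232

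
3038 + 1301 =4339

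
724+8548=9272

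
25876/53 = 488 + 12/53 = 488.23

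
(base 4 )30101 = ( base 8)1421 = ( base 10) 785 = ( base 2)1100010001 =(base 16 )311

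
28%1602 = 28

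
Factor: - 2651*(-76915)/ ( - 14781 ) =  - 3^(- 1 ) * 5^1*11^1*13^( - 1)*241^1 * 379^( - 1 )*15383^1 = - 203901665/14781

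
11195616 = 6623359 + 4572257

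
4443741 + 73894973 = 78338714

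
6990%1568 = 718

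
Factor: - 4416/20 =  - 2^4*3^1*5^( - 1) * 23^1 = -  1104/5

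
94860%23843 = 23331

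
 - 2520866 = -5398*467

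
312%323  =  312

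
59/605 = 59/605=0.10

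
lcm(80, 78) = 3120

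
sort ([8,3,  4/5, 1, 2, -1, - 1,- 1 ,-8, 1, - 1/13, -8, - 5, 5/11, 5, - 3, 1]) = [ - 8, - 8,- 5 , - 3, - 1, - 1,-1,-1/13,5/11, 4/5, 1,1, 1, 2,3 , 5, 8]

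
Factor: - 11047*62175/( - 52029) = 3^(  -  2 )*5^2*41^(-1) * 47^ (- 1)  *829^1*11047^1 = 228949075/17343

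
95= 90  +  5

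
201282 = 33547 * 6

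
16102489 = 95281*169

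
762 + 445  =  1207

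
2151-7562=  - 5411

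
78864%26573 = 25718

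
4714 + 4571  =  9285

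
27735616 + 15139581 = 42875197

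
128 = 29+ 99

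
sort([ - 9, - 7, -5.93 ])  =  [ - 9, - 7, - 5.93]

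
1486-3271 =-1785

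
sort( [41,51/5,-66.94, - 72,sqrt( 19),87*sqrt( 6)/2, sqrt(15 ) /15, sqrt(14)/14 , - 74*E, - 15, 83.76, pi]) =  [ - 74*E,  -  72, - 66.94 , - 15,sqrt( 15)/15,sqrt( 14)/14,pi,sqrt ( 19) , 51/5,41 , 83.76, 87 * sqrt( 6)/2]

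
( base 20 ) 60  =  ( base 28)48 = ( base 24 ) 50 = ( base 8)170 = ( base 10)120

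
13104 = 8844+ 4260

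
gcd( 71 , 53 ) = 1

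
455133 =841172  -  386039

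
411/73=411/73 = 5.63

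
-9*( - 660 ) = 5940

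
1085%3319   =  1085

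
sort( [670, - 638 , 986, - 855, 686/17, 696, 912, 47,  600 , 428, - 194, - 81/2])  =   [ - 855, - 638, - 194, -81/2, 686/17, 47, 428, 600,670,696,912 , 986]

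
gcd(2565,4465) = 95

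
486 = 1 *486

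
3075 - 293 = 2782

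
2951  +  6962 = 9913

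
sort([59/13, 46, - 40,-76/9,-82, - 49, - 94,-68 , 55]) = [ - 94,-82, - 68, -49,-40, - 76/9, 59/13,46,  55] 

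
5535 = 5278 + 257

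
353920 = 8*44240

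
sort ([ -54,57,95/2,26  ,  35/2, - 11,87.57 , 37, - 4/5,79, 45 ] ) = [ - 54, - 11, - 4/5, 35/2,26  ,  37  ,  45,95/2,  57, 79,87.57 ]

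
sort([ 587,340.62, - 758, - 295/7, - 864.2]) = [-864.2 ,-758,  -  295/7,340.62,587 ] 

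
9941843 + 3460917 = 13402760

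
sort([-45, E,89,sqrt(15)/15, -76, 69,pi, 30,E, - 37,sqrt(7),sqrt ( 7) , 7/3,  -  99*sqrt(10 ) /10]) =[-76,-45, - 37,-99 * sqrt( 10)/10, sqrt ( 15 ) /15,7/3,sqrt(7),sqrt( 7), E, E, pi,30, 69, 89 ]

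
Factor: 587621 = 587621^1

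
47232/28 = 11808/7 = 1686.86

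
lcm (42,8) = 168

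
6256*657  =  4110192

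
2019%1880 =139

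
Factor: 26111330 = 2^1*5^1*7^1 *373019^1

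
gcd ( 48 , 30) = 6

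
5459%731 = 342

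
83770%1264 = 346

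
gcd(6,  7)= 1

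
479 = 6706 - 6227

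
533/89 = 5 + 88/89 = 5.99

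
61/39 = 61/39 = 1.56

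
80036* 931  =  74513516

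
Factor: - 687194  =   - 2^1*23^1*14939^1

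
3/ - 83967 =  - 1 +27988/27989 = -  0.00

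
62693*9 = 564237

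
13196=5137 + 8059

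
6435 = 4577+1858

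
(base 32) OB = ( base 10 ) 779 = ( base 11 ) 649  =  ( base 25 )164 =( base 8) 1413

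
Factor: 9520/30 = 952/3 = 2^3* 3^ (  -  1)*7^1 * 17^1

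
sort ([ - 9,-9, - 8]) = [-9,-9,-8 ]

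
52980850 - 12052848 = 40928002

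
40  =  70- 30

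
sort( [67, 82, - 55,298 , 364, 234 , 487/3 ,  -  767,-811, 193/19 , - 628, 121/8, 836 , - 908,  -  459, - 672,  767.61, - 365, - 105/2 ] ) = [ - 908, - 811, - 767, - 672, - 628, - 459, - 365, - 55 , - 105/2,193/19,121/8,67,82,487/3,234, 298,364,767.61 , 836 ]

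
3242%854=680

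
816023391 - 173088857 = 642934534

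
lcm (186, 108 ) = 3348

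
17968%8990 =8978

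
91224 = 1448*63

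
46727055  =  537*87015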